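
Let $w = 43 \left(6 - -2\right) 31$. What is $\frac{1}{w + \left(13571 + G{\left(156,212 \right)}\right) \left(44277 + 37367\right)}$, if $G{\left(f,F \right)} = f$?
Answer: $\frac{1}{1120737852} \approx 8.9227 \cdot 10^{-10}$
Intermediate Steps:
$w = 10664$ ($w = 43 \left(6 + 2\right) 31 = 43 \cdot 8 \cdot 31 = 344 \cdot 31 = 10664$)
$\frac{1}{w + \left(13571 + G{\left(156,212 \right)}\right) \left(44277 + 37367\right)} = \frac{1}{10664 + \left(13571 + 156\right) \left(44277 + 37367\right)} = \frac{1}{10664 + 13727 \cdot 81644} = \frac{1}{10664 + 1120727188} = \frac{1}{1120737852}$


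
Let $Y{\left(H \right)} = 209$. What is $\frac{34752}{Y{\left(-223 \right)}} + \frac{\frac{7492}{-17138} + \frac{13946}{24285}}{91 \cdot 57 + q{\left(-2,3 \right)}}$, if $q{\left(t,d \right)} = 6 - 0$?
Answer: $\frac{179688448839824}{1080653770845} \approx 166.28$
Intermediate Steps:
$q{\left(t,d \right)} = 6$ ($q{\left(t,d \right)} = 6 + 0 = 6$)
$\frac{34752}{Y{\left(-223 \right)}} + \frac{\frac{7492}{-17138} + \frac{13946}{24285}}{91 \cdot 57 + q{\left(-2,3 \right)}} = \frac{34752}{209} + \frac{\frac{7492}{-17138} + \frac{13946}{24285}}{91 \cdot 57 + 6} = 34752 \cdot \frac{1}{209} + \frac{7492 \left(- \frac{1}{17138}\right) + 13946 \cdot \frac{1}{24285}}{5187 + 6} = \frac{34752}{209} + \frac{- \frac{3746}{8569} + \frac{13946}{24285}}{5193} = \frac{34752}{209} + \frac{28531664}{208098165} \cdot \frac{1}{5193} = \frac{34752}{209} + \frac{28531664}{1080653770845} = \frac{179688448839824}{1080653770845}$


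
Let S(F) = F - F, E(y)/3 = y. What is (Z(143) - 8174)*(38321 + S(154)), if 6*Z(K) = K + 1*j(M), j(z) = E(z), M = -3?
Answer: -937140055/3 ≈ -3.1238e+8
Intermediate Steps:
E(y) = 3*y
j(z) = 3*z
S(F) = 0
Z(K) = -3/2 + K/6 (Z(K) = (K + 1*(3*(-3)))/6 = (K + 1*(-9))/6 = (K - 9)/6 = (-9 + K)/6 = -3/2 + K/6)
(Z(143) - 8174)*(38321 + S(154)) = ((-3/2 + (⅙)*143) - 8174)*(38321 + 0) = ((-3/2 + 143/6) - 8174)*38321 = (67/3 - 8174)*38321 = -24455/3*38321 = -937140055/3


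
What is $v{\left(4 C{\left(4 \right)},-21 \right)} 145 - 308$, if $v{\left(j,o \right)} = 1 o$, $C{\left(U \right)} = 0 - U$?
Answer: $-3353$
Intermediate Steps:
$C{\left(U \right)} = - U$
$v{\left(j,o \right)} = o$
$v{\left(4 C{\left(4 \right)},-21 \right)} 145 - 308 = \left(-21\right) 145 - 308 = -3045 - 308 = -3353$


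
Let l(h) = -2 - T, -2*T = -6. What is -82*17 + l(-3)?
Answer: -1399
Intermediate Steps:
T = 3 (T = -½*(-6) = 3)
l(h) = -5 (l(h) = -2 - 1*3 = -2 - 3 = -5)
-82*17 + l(-3) = -82*17 - 5 = -1394 - 5 = -1399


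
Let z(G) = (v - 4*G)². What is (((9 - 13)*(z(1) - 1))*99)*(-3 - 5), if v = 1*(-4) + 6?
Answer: 9504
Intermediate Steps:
v = 2 (v = -4 + 6 = 2)
z(G) = (2 - 4*G)²
(((9 - 13)*(z(1) - 1))*99)*(-3 - 5) = (((9 - 13)*(4*(-1 + 2*1)² - 1))*99)*(-3 - 5) = (-4*(4*(-1 + 2)² - 1)*99)*(-8) = (-4*(4*1² - 1)*99)*(-8) = (-4*(4*1 - 1)*99)*(-8) = (-4*(4 - 1)*99)*(-8) = (-4*3*99)*(-8) = -12*99*(-8) = -1188*(-8) = 9504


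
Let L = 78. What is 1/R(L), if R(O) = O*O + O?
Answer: 1/6162 ≈ 0.00016229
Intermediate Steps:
R(O) = O + O² (R(O) = O² + O = O + O²)
1/R(L) = 1/(78*(1 + 78)) = 1/(78*79) = 1/6162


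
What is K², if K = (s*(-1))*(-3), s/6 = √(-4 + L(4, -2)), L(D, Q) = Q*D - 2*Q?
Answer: -2592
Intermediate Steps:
L(D, Q) = -2*Q + D*Q (L(D, Q) = D*Q - 2*Q = -2*Q + D*Q)
s = 12*I*√2 (s = 6*√(-4 - 2*(-2 + 4)) = 6*√(-4 - 2*2) = 6*√(-4 - 4) = 6*√(-8) = 6*(2*I*√2) = 12*I*√2 ≈ 16.971*I)
K = 36*I*√2 (K = ((12*I*√2)*(-1))*(-3) = -12*I*√2*(-3) = 36*I*√2 ≈ 50.912*I)
K² = (36*I*√2)² = -2592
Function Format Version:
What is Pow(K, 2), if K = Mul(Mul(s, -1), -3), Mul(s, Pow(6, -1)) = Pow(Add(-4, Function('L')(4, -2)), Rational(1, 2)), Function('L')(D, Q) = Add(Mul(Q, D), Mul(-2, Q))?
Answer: -2592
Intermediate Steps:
Function('L')(D, Q) = Add(Mul(-2, Q), Mul(D, Q)) (Function('L')(D, Q) = Add(Mul(D, Q), Mul(-2, Q)) = Add(Mul(-2, Q), Mul(D, Q)))
s = Mul(12, I, Pow(2, Rational(1, 2))) (s = Mul(6, Pow(Add(-4, Mul(-2, Add(-2, 4))), Rational(1, 2))) = Mul(6, Pow(Add(-4, Mul(-2, 2)), Rational(1, 2))) = Mul(6, Pow(Add(-4, -4), Rational(1, 2))) = Mul(6, Pow(-8, Rational(1, 2))) = Mul(6, Mul(2, I, Pow(2, Rational(1, 2)))) = Mul(12, I, Pow(2, Rational(1, 2))) ≈ Mul(16.971, I))
K = Mul(36, I, Pow(2, Rational(1, 2))) (K = Mul(Mul(Mul(12, I, Pow(2, Rational(1, 2))), -1), -3) = Mul(Mul(-12, I, Pow(2, Rational(1, 2))), -3) = Mul(36, I, Pow(2, Rational(1, 2))) ≈ Mul(50.912, I))
Pow(K, 2) = Pow(Mul(36, I, Pow(2, Rational(1, 2))), 2) = -2592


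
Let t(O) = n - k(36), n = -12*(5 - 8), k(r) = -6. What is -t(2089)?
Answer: -42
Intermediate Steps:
n = 36 (n = -12*(-3) = 36)
t(O) = 42 (t(O) = 36 - 1*(-6) = 36 + 6 = 42)
-t(2089) = -1*42 = -42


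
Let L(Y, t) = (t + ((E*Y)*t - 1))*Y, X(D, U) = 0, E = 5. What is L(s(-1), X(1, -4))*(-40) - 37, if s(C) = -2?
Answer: -117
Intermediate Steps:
L(Y, t) = Y*(-1 + t + 5*Y*t) (L(Y, t) = (t + ((5*Y)*t - 1))*Y = (t + (5*Y*t - 1))*Y = (t + (-1 + 5*Y*t))*Y = (-1 + t + 5*Y*t)*Y = Y*(-1 + t + 5*Y*t))
L(s(-1), X(1, -4))*(-40) - 37 = -2*(-1 + 0 + 5*(-2)*0)*(-40) - 37 = -2*(-1 + 0 + 0)*(-40) - 37 = -2*(-1)*(-40) - 37 = 2*(-40) - 37 = -80 - 37 = -117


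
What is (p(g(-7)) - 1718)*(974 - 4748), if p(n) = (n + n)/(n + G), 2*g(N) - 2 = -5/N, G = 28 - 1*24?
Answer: 162045496/25 ≈ 6.4818e+6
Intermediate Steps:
G = 4 (G = 28 - 24 = 4)
g(N) = 1 - 5/(2*N) (g(N) = 1 + (-5/N)/2 = 1 - 5/(2*N))
p(n) = 2*n/(4 + n) (p(n) = (n + n)/(n + 4) = (2*n)/(4 + n) = 2*n/(4 + n))
(p(g(-7)) - 1718)*(974 - 4748) = (2*((-5/2 - 7)/(-7))/(4 + (-5/2 - 7)/(-7)) - 1718)*(974 - 4748) = (2*(-⅐*(-19/2))/(4 - ⅐*(-19/2)) - 1718)*(-3774) = (2*(19/14)/(4 + 19/14) - 1718)*(-3774) = (2*(19/14)/(75/14) - 1718)*(-3774) = (2*(19/14)*(14/75) - 1718)*(-3774) = (38/75 - 1718)*(-3774) = -128812/75*(-3774) = 162045496/25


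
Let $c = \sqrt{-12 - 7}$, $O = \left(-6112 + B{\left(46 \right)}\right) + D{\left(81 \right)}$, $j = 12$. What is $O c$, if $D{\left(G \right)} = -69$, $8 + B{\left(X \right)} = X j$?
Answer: $- 5637 i \sqrt{19} \approx - 24571.0 i$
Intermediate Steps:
$B{\left(X \right)} = -8 + 12 X$ ($B{\left(X \right)} = -8 + X 12 = -8 + 12 X$)
$O = -5637$ ($O = \left(-6112 + \left(-8 + 12 \cdot 46\right)\right) - 69 = \left(-6112 + \left(-8 + 552\right)\right) - 69 = \left(-6112 + 544\right) - 69 = -5568 - 69 = -5637$)
$c = i \sqrt{19}$ ($c = \sqrt{-19} = i \sqrt{19} \approx 4.3589 i$)
$O c = - 5637 i \sqrt{19}$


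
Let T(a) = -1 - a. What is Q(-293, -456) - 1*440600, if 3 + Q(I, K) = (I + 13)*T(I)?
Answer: -522363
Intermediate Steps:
Q(I, K) = -3 + (-1 - I)*(13 + I) (Q(I, K) = -3 + (I + 13)*(-1 - I) = -3 + (13 + I)*(-1 - I) = -3 + (-1 - I)*(13 + I))
Q(-293, -456) - 1*440600 = (-16 - 1*(-293)² - 14*(-293)) - 1*440600 = (-16 - 1*85849 + 4102) - 440600 = (-16 - 85849 + 4102) - 440600 = -81763 - 440600 = -522363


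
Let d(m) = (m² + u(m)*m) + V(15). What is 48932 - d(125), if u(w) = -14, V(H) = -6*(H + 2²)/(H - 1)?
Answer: 245456/7 ≈ 35065.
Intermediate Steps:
V(H) = -6*(4 + H)/(-1 + H) (V(H) = -6*(H + 4)/(-1 + H) = -6*(4 + H)/(-1 + H))
d(m) = -57/7 + m² - 14*m (d(m) = (m² - 14*m) + 6*(-4 - 1*15)/(-1 + 15) = (m² - 14*m) + 6*(-4 - 15)/14 = (m² - 14*m) + 6*(1/14)*(-19) = (m² - 14*m) - 57/7 = -57/7 + m² - 14*m)
48932 - d(125) = 48932 - (-57/7 + 125² - 14*125) = 48932 - (-57/7 + 15625 - 1750) = 48932 - 1*97068/7 = 48932 - 97068/7 = 245456/7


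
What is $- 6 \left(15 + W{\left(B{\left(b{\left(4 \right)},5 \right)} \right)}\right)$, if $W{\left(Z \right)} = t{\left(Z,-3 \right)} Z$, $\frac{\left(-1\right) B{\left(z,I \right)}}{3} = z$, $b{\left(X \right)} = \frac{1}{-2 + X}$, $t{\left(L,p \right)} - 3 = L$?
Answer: $- \frac{153}{2} \approx -76.5$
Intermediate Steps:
$t{\left(L,p \right)} = 3 + L$
$B{\left(z,I \right)} = - 3 z$
$W{\left(Z \right)} = Z \left(3 + Z\right)$ ($W{\left(Z \right)} = \left(3 + Z\right) Z = Z \left(3 + Z\right)$)
$- 6 \left(15 + W{\left(B{\left(b{\left(4 \right)},5 \right)} \right)}\right) = - 6 \left(15 + - \frac{3}{-2 + 4} \left(3 - \frac{3}{-2 + 4}\right)\right) = - 6 \left(15 + - \frac{3}{2} \left(3 - \frac{3}{2}\right)\right) = - 6 \left(15 + \left(-3\right) \frac{1}{2} \left(3 - \frac{3}{2}\right)\right) = - 6 \left(15 - \frac{3 \left(3 - \frac{3}{2}\right)}{2}\right) = - 6 \left(15 - \frac{9}{4}\right) = \left(-6\right) \frac{51}{4} = - \frac{153}{2}$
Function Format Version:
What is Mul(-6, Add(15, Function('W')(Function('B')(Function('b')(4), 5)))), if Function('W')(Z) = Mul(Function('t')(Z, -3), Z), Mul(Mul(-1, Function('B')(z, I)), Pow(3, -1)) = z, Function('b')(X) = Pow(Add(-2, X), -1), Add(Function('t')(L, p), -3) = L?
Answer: Rational(-153, 2) ≈ -76.500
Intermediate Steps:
Function('t')(L, p) = Add(3, L)
Function('B')(z, I) = Mul(-3, z)
Function('W')(Z) = Mul(Z, Add(3, Z)) (Function('W')(Z) = Mul(Add(3, Z), Z) = Mul(Z, Add(3, Z)))
Mul(-6, Add(15, Function('W')(Function('B')(Function('b')(4), 5)))) = Mul(-6, Add(15, Mul(Mul(-3, Pow(Add(-2, 4), -1)), Add(3, Mul(-3, Pow(Add(-2, 4), -1)))))) = Mul(-6, Add(15, Mul(Mul(-3, Pow(2, -1)), Add(3, Mul(-3, Pow(2, -1)))))) = Mul(-6, Add(15, Mul(Mul(-3, Rational(1, 2)), Add(3, Mul(-3, Rational(1, 2)))))) = Mul(-6, Add(15, Mul(Rational(-3, 2), Add(3, Rational(-3, 2))))) = Mul(-6, Add(15, Mul(Rational(-3, 2), Rational(3, 2)))) = Mul(-6, Add(15, Rational(-9, 4))) = Mul(-6, Rational(51, 4)) = Rational(-153, 2)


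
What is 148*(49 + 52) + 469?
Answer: 15417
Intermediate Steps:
148*(49 + 52) + 469 = 148*101 + 469 = 14948 + 469 = 15417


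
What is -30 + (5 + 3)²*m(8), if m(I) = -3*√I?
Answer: -30 - 384*√2 ≈ -573.06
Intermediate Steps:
-30 + (5 + 3)²*m(8) = -30 + (5 + 3)²*(-6*√2) = -30 + 8²*(-6*√2) = -30 + 64*(-6*√2) = -30 - 384*√2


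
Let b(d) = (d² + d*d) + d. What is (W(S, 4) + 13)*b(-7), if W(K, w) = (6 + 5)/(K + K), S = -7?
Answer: 2223/2 ≈ 1111.5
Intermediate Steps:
b(d) = d + 2*d² (b(d) = (d² + d²) + d = 2*d² + d = d + 2*d²)
W(K, w) = 11/(2*K) (W(K, w) = 11/((2*K)) = 11*(1/(2*K)) = 11/(2*K))
(W(S, 4) + 13)*b(-7) = ((11/2)/(-7) + 13)*(-7*(1 + 2*(-7))) = ((11/2)*(-⅐) + 13)*(-7*(1 - 14)) = (-11/14 + 13)*(-7*(-13)) = (171/14)*91 = 2223/2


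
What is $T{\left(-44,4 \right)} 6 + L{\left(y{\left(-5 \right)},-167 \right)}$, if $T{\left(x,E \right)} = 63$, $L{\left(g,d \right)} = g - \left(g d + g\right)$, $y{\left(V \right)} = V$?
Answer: $-457$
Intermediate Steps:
$L{\left(g,d \right)} = - d g$ ($L{\left(g,d \right)} = g - \left(d g + g\right) = g - \left(g + d g\right) = - d g$)
$T{\left(-44,4 \right)} 6 + L{\left(y{\left(-5 \right)},-167 \right)} = 63 \cdot 6 - \left(-167\right) \left(-5\right) = 378 - 835 = -457$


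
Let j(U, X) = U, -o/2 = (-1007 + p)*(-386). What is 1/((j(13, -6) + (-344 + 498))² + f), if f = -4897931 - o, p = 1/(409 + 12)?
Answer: -421/1723001370 ≈ -2.4434e-7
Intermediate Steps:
p = 1/421 ≈ 0.0023753
o = -327286312/421 (o = -2*(-1007 + 1/421)*(-386) = -(-847892)*(-386)/421 = -2*163643156/421 = -327286312/421 ≈ -7.7740e+5)
f = -1734742639/421 (f = -4897931 - 1*(-327286312/421) = -4897931 + 327286312/421 = -1734742639/421 ≈ -4.1205e+6)
1/((j(13, -6) + (-344 + 498))² + f) = 1/((13 + (-344 + 498))² - 1734742639/421) = 1/((13 + 154)² - 1734742639/421) = 1/(167² - 1734742639/421) = 1/(27889 - 1734742639/421) = 1/(-1723001370/421) = -421/1723001370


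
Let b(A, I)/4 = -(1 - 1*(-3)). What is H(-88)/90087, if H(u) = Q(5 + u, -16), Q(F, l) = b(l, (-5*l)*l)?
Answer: -16/90087 ≈ -0.00017761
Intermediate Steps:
b(A, I) = -16 (b(A, I) = 4*(-(1 - 1*(-3))) = 4*(-(1 + 3)) = 4*(-1*4) = 4*(-4) = -16)
Q(F, l) = -16
H(u) = -16
H(-88)/90087 = -16/90087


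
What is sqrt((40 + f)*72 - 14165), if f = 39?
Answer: 7*I*sqrt(173) ≈ 92.071*I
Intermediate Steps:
sqrt((40 + f)*72 - 14165) = sqrt((40 + 39)*72 - 14165) = sqrt(79*72 - 14165) = sqrt(5688 - 14165) = sqrt(-8477) = 7*I*sqrt(173)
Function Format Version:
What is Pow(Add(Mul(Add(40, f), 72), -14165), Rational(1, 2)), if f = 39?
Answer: Mul(7, I, Pow(173, Rational(1, 2))) ≈ Mul(92.071, I)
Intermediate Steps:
Pow(Add(Mul(Add(40, f), 72), -14165), Rational(1, 2)) = Pow(Add(Mul(Add(40, 39), 72), -14165), Rational(1, 2)) = Pow(Add(Mul(79, 72), -14165), Rational(1, 2)) = Pow(Add(5688, -14165), Rational(1, 2)) = Pow(-8477, Rational(1, 2)) = Mul(7, I, Pow(173, Rational(1, 2)))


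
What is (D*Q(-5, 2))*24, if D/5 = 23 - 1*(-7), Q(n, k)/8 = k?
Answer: 57600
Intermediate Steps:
Q(n, k) = 8*k
D = 150 (D = 5*(23 - 1*(-7)) = 5*(23 + 7) = 5*30 = 150)
(D*Q(-5, 2))*24 = (150*(8*2))*24 = (150*16)*24 = 2400*24 = 57600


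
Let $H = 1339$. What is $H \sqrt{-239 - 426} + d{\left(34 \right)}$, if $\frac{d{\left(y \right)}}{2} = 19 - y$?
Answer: $-30 + 1339 i \sqrt{665} \approx -30.0 + 34530.0 i$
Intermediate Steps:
$d{\left(y \right)} = 38 - 2 y$ ($d{\left(y \right)} = 2 \left(19 - y\right) = 38 - 2 y$)
$H \sqrt{-239 - 426} + d{\left(34 \right)} = 1339 \sqrt{-239 - 426} + \left(38 - 68\right) = 1339 \sqrt{-665} + \left(38 - 68\right) = 1339 i \sqrt{665} - 30 = -30 + 1339 i \sqrt{665}$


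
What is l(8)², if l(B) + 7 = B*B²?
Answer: 255025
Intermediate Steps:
l(B) = -7 + B³ (l(B) = -7 + B*B² = -7 + B³)
l(8)² = (-7 + 8³)² = (-7 + 512)² = 505² = 255025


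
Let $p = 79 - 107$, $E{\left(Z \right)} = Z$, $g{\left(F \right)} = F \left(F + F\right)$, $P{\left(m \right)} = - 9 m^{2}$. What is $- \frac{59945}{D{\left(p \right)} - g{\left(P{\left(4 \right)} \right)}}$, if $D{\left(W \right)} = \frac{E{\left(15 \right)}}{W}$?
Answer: $\frac{1678460}{1161231} \approx 1.4454$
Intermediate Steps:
$g{\left(F \right)} = 2 F^{2}$ ($g{\left(F \right)} = F 2 F = 2 F^{2}$)
$p = -28$ ($p = 79 - 107 = -28$)
$D{\left(W \right)} = \frac{15}{W}$
$- \frac{59945}{D{\left(p \right)} - g{\left(P{\left(4 \right)} \right)}} = - \frac{59945}{\frac{15}{-28} - 2 \left(- 9 \cdot 4^{2}\right)^{2}} = - \frac{59945}{15 \left(- \frac{1}{28}\right) - 2 \left(\left(-9\right) 16\right)^{2}} = - \frac{59945}{- \frac{15}{28} - 2 \left(-144\right)^{2}} = - \frac{59945}{- \frac{15}{28} - 2 \cdot 20736} = - \frac{59945}{- \frac{15}{28} - 41472} = - \frac{59945}{- \frac{1161231}{28}} = \left(-59945\right) \left(- \frac{28}{1161231}\right) = \frac{1678460}{1161231}$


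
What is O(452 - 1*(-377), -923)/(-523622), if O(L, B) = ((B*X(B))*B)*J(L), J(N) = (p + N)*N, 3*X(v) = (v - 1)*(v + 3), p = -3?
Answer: -7513699861202080/23801 ≈ -3.1569e+11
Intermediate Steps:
X(v) = (-1 + v)*(3 + v)/3 (X(v) = ((v - 1)*(v + 3))/3 = ((-1 + v)*(3 + v))/3 = (-1 + v)*(3 + v)/3)
J(N) = N*(-3 + N) (J(N) = (-3 + N)*N = N*(-3 + N))
O(L, B) = L*B²*(-3 + L)*(-1 + B²/3 + 2*B/3) (O(L, B) = ((B*(-1 + B²/3 + 2*B/3))*B)*(L*(-3 + L)) = (B²*(-1 + B²/3 + 2*B/3))*(L*(-3 + L)) = L*B²*(-3 + L)*(-1 + B²/3 + 2*B/3))
O(452 - 1*(-377), -923)/(-523622) = ((⅓)*(452 - 1*(-377))*(-923)²*(-3 + (452 - 1*(-377)))*(-3 + (-923)² + 2*(-923)))/(-523622) = ((⅓)*(452 + 377)*851929*(-3 + (452 + 377))*(-3 + 851929 - 1846))*(-1/523622) = ((⅓)*829*851929*(-3 + 829)*850080)*(-1/523622) = ((⅓)*829*851929*826*850080)*(-1/523622) = 165301396946445760*(-1/523622) = -7513699861202080/23801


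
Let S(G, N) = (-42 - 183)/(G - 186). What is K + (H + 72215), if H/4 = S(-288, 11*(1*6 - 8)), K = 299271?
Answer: 29347544/79 ≈ 3.7149e+5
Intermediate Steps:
S(G, N) = -225/(-186 + G)
H = 150/79 (H = 4*(-225/(-186 - 288)) = 4*(-225/(-474)) = 4*(-225*(-1/474)) = 4*(75/158) = 150/79 ≈ 1.8987)
K + (H + 72215) = 299271 + (150/79 + 72215) = 299271 + 5705135/79 = 29347544/79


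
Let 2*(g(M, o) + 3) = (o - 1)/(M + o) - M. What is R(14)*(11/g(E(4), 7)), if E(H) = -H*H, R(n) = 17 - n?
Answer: 99/14 ≈ 7.0714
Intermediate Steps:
E(H) = -H²
g(M, o) = -3 - M/2 + (-1 + o)/(2*(M + o)) (g(M, o) = -3 + ((o - 1)/(M + o) - M)/2 = -3 + ((-1 + o)/(M + o) - M)/2 = -3 + (-M + (-1 + o)/(M + o))/2 = -3 + (-M/2 + (-1 + o)/(2*(M + o))) = -3 - M/2 + (-1 + o)/(2*(M + o)))
R(14)*(11/g(E(4), 7)) = (17 - 1*14)*(11/(((-1 - (-1*4²)² - (-6)*4² - 5*7 - 1*(-1*4²)*7)/(2*(-1*4² + 7))))) = (17 - 14)*(11/(((-1 - (-1*16)² - (-6)*16 - 35 - 1*(-1*16)*7)/(2*(-1*16 + 7))))) = 3*(11/(((-1 - 1*(-16)² - 6*(-16) - 35 - 1*(-16)*7)/(2*(-16 + 7))))) = 3*(11/(((½)*(-1 - 1*256 + 96 - 35 + 112)/(-9)))) = 3*(11/(((½)*(-⅑)*(-1 - 256 + 96 - 35 + 112)))) = 3*(11/(((½)*(-⅑)*(-84)))) = 3*(11/(14/3)) = 3*(11*(3/14)) = 3*(33/14) = 99/14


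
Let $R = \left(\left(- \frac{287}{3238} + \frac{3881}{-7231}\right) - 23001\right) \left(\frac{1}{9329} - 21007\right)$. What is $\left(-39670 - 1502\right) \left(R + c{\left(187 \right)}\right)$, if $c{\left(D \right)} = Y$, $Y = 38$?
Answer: $- \frac{2172725494105543082582532}{109214500381} \approx -1.9894 \cdot 10^{13}$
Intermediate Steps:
$c{\left(D \right)} = 38$
$R = \frac{52771915943736653903}{109214500381}$ ($R = \left(\left(\left(-287\right) \frac{1}{3238} + 3881 \left(- \frac{1}{7231}\right)\right) - 23001\right) \left(\frac{1}{9329} - 21007\right) = \left(\left(- \frac{287}{3238} - \frac{3881}{7231}\right) - 23001\right) \left(- \frac{195974302}{9329}\right) = \left(- \frac{14641975}{23413978} - 23001\right) \left(- \frac{195974302}{9329}\right) = \left(- \frac{538559549953}{23413978}\right) \left(- \frac{195974302}{9329}\right) = \frac{52771915943736653903}{109214500381} \approx 4.8319 \cdot 10^{8}$)
$\left(-39670 - 1502\right) \left(R + c{\left(187 \right)}\right) = \left(-39670 - 1502\right) \left(\frac{52771915943736653903}{109214500381} + 38\right) = \left(-41172\right) \frac{52771920093887668381}{109214500381} = - \frac{2172725494105543082582532}{109214500381}$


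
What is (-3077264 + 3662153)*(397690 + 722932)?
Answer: 655439480958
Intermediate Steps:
(-3077264 + 3662153)*(397690 + 722932) = 584889*1120622 = 655439480958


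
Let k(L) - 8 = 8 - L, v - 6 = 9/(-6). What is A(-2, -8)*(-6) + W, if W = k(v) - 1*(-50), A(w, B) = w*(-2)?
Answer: 75/2 ≈ 37.500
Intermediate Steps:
v = 9/2 (v = 6 + 9/(-6) = 6 + 9*(-⅙) = 6 - 3/2 = 9/2 ≈ 4.5000)
k(L) = 16 - L (k(L) = 8 + (8 - L) = 16 - L)
A(w, B) = -2*w
W = 123/2 (W = (16 - 1*9/2) - 1*(-50) = (16 - 9/2) + 50 = 23/2 + 50 = 123/2 ≈ 61.500)
A(-2, -8)*(-6) + W = -2*(-2)*(-6) + 123/2 = 4*(-6) + 123/2 = -24 + 123/2 = 75/2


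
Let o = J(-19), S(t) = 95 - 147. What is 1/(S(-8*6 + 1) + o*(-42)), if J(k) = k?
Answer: 1/746 ≈ 0.0013405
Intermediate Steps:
S(t) = -52
o = -19
1/(S(-8*6 + 1) + o*(-42)) = 1/(-52 - 19*(-42)) = 1/(-52 + 798) = 1/746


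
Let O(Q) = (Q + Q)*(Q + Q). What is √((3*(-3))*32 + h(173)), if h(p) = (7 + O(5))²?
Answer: √11161 ≈ 105.65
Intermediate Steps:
O(Q) = 4*Q² (O(Q) = (2*Q)*(2*Q) = 4*Q²)
h(p) = 11449 (h(p) = (7 + 4*5²)² = (7 + 4*25)² = (7 + 100)² = 107² = 11449)
√((3*(-3))*32 + h(173)) = √((3*(-3))*32 + 11449) = √(-9*32 + 11449) = √(-288 + 11449) = √11161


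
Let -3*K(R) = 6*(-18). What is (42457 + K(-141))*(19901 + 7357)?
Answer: 1158274194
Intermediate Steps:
K(R) = 36 (K(R) = -2*(-18) = -⅓*(-108) = 36)
(42457 + K(-141))*(19901 + 7357) = (42457 + 36)*(19901 + 7357) = 42493*27258 = 1158274194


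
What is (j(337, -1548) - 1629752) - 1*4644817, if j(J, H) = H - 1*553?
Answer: -6276670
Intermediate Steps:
j(J, H) = -553 + H (j(J, H) = H - 553 = -553 + H)
(j(337, -1548) - 1629752) - 1*4644817 = ((-553 - 1548) - 1629752) - 1*4644817 = (-2101 - 1629752) - 4644817 = -1631853 - 4644817 = -6276670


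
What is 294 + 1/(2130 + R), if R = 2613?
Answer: 1394443/4743 ≈ 294.00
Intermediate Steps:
294 + 1/(2130 + R) = 294 + 1/(2130 + 2613) = 294 + 1/4743 = 1394443/4743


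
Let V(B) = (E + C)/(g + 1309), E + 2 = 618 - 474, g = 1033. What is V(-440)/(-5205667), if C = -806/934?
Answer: -65911/5693510877238 ≈ -1.1577e-8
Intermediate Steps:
C = -403/467 (C = -806*1/934 = -403/467 ≈ -0.86296)
E = 142 (E = -2 + (618 - 474) = -2 + 144 = 142)
V(B) = 65911/1093714 (V(B) = (142 - 403/467)/(1033 + 1309) = (65911/467)/2342 = (65911/467)*(1/2342) = 65911/1093714)
V(-440)/(-5205667) = (65911/1093714)/(-5205667) = (65911/1093714)*(-1/5205667) = -65911/5693510877238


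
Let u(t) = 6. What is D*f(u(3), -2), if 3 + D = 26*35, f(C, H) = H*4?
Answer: -7256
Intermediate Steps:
f(C, H) = 4*H
D = 907 (D = -3 + 26*35 = -3 + 910 = 907)
D*f(u(3), -2) = 907*(4*(-2)) = 907*(-8) = -7256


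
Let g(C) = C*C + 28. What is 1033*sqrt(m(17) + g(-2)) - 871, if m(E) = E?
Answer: 6360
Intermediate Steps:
g(C) = 28 + C**2 (g(C) = C**2 + 28 = 28 + C**2)
1033*sqrt(m(17) + g(-2)) - 871 = 1033*sqrt(17 + (28 + (-2)**2)) - 871 = 1033*sqrt(17 + (28 + 4)) - 871 = 1033*sqrt(17 + 32) - 871 = 1033*sqrt(49) - 871 = 1033*7 - 871 = 7231 - 871 = 6360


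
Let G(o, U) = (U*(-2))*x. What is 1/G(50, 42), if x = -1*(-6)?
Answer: -1/504 ≈ -0.0019841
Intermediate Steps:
x = 6
G(o, U) = -12*U (G(o, U) = (U*(-2))*6 = -2*U*6 = -12*U)
1/G(50, 42) = 1/(-12*42) = 1/(-504) = -1/504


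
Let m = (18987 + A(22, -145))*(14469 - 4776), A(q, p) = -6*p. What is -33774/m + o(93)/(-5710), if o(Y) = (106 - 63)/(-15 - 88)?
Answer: -3862374959/37733225131710 ≈ -0.00010236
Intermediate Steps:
m = 192473901 (m = (18987 - 6*(-145))*(14469 - 4776) = (18987 + 870)*9693 = 19857*9693 = 192473901)
o(Y) = -43/103 (o(Y) = 43/(-103) = 43*(-1/103) = -43/103)
-33774/m + o(93)/(-5710) = -33774/192473901 - 43/103/(-5710) = -33774*1/192473901 - 43/103*(-1/5710) = -11258/64157967 + 43/588130 = -3862374959/37733225131710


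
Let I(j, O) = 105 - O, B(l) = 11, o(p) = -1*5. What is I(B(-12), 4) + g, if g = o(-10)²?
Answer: 126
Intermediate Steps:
o(p) = -5
g = 25 (g = (-5)² = 25)
I(B(-12), 4) + g = (105 - 1*4) + 25 = (105 - 4) + 25 = 101 + 25 = 126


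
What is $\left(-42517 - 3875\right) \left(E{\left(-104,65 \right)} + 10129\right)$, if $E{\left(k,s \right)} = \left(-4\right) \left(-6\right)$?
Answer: $-471017976$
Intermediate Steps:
$E{\left(k,s \right)} = 24$
$\left(-42517 - 3875\right) \left(E{\left(-104,65 \right)} + 10129\right) = \left(-42517 - 3875\right) \left(24 + 10129\right) = \left(-46392\right) 10153 = -471017976$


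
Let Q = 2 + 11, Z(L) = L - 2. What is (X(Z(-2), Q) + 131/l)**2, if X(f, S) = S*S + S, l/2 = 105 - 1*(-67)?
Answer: 3936182121/118336 ≈ 33263.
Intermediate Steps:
l = 344 (l = 2*(105 - 1*(-67)) = 2*(105 + 67) = 2*172 = 344)
Z(L) = -2 + L
Q = 13
X(f, S) = S + S**2 (X(f, S) = S**2 + S = S + S**2)
(X(Z(-2), Q) + 131/l)**2 = (13*(1 + 13) + 131/344)**2 = (13*14 + 131*(1/344))**2 = (182 + 131/344)**2 = (62739/344)**2 = 3936182121/118336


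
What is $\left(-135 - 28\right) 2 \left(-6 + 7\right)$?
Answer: $-326$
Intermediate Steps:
$\left(-135 - 28\right) 2 \left(-6 + 7\right) = - 163 \cdot 2 \cdot 1 = \left(-163\right) 2 = -326$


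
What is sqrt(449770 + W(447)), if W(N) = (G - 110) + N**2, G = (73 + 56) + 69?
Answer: sqrt(649667) ≈ 806.02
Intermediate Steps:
G = 198 (G = 129 + 69 = 198)
W(N) = 88 + N**2 (W(N) = (198 - 110) + N**2 = 88 + N**2)
sqrt(449770 + W(447)) = sqrt(449770 + (88 + 447**2)) = sqrt(449770 + (88 + 199809)) = sqrt(449770 + 199897) = sqrt(649667)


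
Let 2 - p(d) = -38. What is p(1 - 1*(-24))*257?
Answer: 10280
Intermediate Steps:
p(d) = 40 (p(d) = 2 - 1*(-38) = 2 + 38 = 40)
p(1 - 1*(-24))*257 = 40*257 = 10280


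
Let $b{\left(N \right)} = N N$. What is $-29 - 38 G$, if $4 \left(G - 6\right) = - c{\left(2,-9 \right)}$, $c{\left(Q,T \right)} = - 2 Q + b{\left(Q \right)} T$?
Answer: $-637$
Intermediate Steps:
$b{\left(N \right)} = N^{2}$
$c{\left(Q,T \right)} = - 2 Q + T Q^{2}$ ($c{\left(Q,T \right)} = - 2 Q + Q^{2} T = - 2 Q + T Q^{2}$)
$G = 16$ ($G = 6 + \frac{\left(-1\right) 2 \left(-2 + 2 \left(-9\right)\right)}{4} = 6 + \frac{\left(-1\right) 2 \left(-2 - 18\right)}{4} = 6 + \frac{\left(-1\right) 2 \left(-20\right)}{4} = 6 + \frac{\left(-1\right) \left(-40\right)}{4} = 6 + \frac{1}{4} \cdot 40 = 6 + 10 = 16$)
$-29 - 38 G = -29 - 608 = -637$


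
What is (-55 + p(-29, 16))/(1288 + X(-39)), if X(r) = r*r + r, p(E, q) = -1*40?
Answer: -19/554 ≈ -0.034296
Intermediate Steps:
p(E, q) = -40
X(r) = r + r² (X(r) = r² + r = r + r²)
(-55 + p(-29, 16))/(1288 + X(-39)) = (-55 - 40)/(1288 - 39*(1 - 39)) = -95/(1288 - 39*(-38)) = -95/(1288 + 1482) = -95/2770 = -95*1/2770 = -19/554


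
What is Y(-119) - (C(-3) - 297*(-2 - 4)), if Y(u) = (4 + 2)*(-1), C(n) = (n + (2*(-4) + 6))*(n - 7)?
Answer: -1838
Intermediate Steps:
C(n) = (-7 + n)*(-2 + n) (C(n) = (n + (-8 + 6))*(-7 + n) = (n - 2)*(-7 + n) = (-2 + n)*(-7 + n) = (-7 + n)*(-2 + n))
Y(u) = -6 (Y(u) = 6*(-1) = -6)
Y(-119) - (C(-3) - 297*(-2 - 4)) = -6 - ((14 + (-3)² - 9*(-3)) - 297*(-2 - 4)) = -6 - ((14 + 9 + 27) - 297*(-6)) = -6 - (50 - 99*(-18)) = -6 - (50 + 1782) = -6 - 1*1832 = -6 - 1832 = -1838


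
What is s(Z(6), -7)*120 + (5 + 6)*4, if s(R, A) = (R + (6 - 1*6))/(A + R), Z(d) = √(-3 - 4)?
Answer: 59 - 15*I*√7 ≈ 59.0 - 39.686*I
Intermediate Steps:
Z(d) = I*√7 (Z(d) = √(-7) = I*√7)
s(R, A) = R/(A + R) (s(R, A) = (R + (6 - 6))/(A + R) = (R + 0)/(A + R) = R/(A + R))
s(Z(6), -7)*120 + (5 + 6)*4 = ((I*√7)/(-7 + I*√7))*120 + (5 + 6)*4 = (I*√7/(-7 + I*√7))*120 + 11*4 = 120*I*√7/(-7 + I*√7) + 44 = 44 + 120*I*√7/(-7 + I*√7)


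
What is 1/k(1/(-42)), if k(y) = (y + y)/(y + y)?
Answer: 1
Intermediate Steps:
k(y) = 1 (k(y) = (2*y)/((2*y)) = (2*y)*(1/(2*y)) = 1)
1/k(1/(-42)) = 1/1 = 1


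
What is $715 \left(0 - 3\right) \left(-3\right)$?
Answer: $6435$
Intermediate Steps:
$715 \left(0 - 3\right) \left(-3\right) = 715 \left(\left(-3\right) \left(-3\right)\right) = 715 \cdot 9 = 6435$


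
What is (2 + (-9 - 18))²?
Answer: 625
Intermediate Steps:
(2 + (-9 - 18))² = (2 - 27)² = (-25)² = 625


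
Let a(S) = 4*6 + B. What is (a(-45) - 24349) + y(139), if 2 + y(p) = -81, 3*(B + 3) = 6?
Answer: -24409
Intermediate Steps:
B = -1 (B = -3 + (⅓)*6 = -3 + 2 = -1)
y(p) = -83 (y(p) = -2 - 81 = -83)
a(S) = 23 (a(S) = 4*6 - 1 = 24 - 1 = 23)
(a(-45) - 24349) + y(139) = (23 - 24349) - 83 = -24326 - 83 = -24409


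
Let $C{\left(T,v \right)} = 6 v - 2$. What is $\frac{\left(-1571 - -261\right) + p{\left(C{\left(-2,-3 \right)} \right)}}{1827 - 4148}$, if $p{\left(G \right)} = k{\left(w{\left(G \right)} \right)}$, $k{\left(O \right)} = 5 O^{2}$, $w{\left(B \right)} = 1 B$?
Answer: $- \frac{690}{2321} \approx -0.29729$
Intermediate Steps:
$C{\left(T,v \right)} = -2 + 6 v$
$w{\left(B \right)} = B$
$p{\left(G \right)} = 5 G^{2}$
$\frac{\left(-1571 - -261\right) + p{\left(C{\left(-2,-3 \right)} \right)}}{1827 - 4148} = \frac{\left(-1571 - -261\right) + 5 \left(-2 + 6 \left(-3\right)\right)^{2}}{1827 - 4148} = \frac{\left(-1571 + 261\right) + 5 \left(-2 - 18\right)^{2}}{-2321} = \left(-1310 + 5 \left(-20\right)^{2}\right) \left(- \frac{1}{2321}\right) = \left(-1310 + 5 \cdot 400\right) \left(- \frac{1}{2321}\right) = \left(-1310 + 2000\right) \left(- \frac{1}{2321}\right) = 690 \left(- \frac{1}{2321}\right) = - \frac{690}{2321}$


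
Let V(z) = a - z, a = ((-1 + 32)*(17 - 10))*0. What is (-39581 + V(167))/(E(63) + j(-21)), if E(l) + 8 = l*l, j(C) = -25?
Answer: -9937/984 ≈ -10.099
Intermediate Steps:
E(l) = -8 + l² (E(l) = -8 + l*l = -8 + l²)
a = 0 (a = (31*7)*0 = 217*0 = 0)
V(z) = -z (V(z) = 0 - z = -z)
(-39581 + V(167))/(E(63) + j(-21)) = (-39581 - 1*167)/((-8 + 63²) - 25) = (-39581 - 167)/((-8 + 3969) - 25) = -39748/(3961 - 25) = -39748/3936 = -39748*1/3936 = -9937/984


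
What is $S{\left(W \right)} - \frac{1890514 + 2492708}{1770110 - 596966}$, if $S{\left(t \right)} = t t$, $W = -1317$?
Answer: $\frac{339133496699}{195524} \approx 1.7345 \cdot 10^{6}$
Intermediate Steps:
$S{\left(t \right)} = t^{2}$
$S{\left(W \right)} - \frac{1890514 + 2492708}{1770110 - 596966} = \left(-1317\right)^{2} - \frac{1890514 + 2492708}{1770110 - 596966} = 1734489 - \frac{4383222}{1770110 + \left(-1208202 + 611236\right)} = 1734489 - \frac{4383222}{1770110 - 596966} = 1734489 - \frac{4383222}{1173144} = 1734489 - 4383222 \cdot \frac{1}{1173144} = 1734489 - \frac{730537}{195524} = \frac{339133496699}{195524}$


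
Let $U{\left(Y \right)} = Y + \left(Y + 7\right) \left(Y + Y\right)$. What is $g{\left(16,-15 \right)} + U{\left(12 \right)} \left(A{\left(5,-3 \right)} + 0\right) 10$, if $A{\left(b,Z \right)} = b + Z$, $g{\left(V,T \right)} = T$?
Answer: $9345$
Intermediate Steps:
$A{\left(b,Z \right)} = Z + b$
$U{\left(Y \right)} = Y + 2 Y \left(7 + Y\right)$ ($U{\left(Y \right)} = Y + \left(7 + Y\right) 2 Y = Y + 2 Y \left(7 + Y\right)$)
$g{\left(16,-15 \right)} + U{\left(12 \right)} \left(A{\left(5,-3 \right)} + 0\right) 10 = -15 + 12 \left(15 + 2 \cdot 12\right) \left(\left(-3 + 5\right) + 0\right) 10 = -15 + 12 \left(15 + 24\right) \left(2 + 0\right) 10 = -15 + 12 \cdot 39 \cdot 2 \cdot 10 = -15 + 468 \cdot 20 = -15 + 9360 = 9345$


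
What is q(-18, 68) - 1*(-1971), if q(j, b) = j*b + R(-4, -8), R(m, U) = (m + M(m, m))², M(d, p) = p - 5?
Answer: 916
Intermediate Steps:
M(d, p) = -5 + p
R(m, U) = (-5 + 2*m)² (R(m, U) = (m + (-5 + m))² = (-5 + 2*m)²)
q(j, b) = 169 + b*j (q(j, b) = j*b + (-5 + 2*(-4))² = b*j + (-5 - 8)² = b*j + (-13)² = b*j + 169 = 169 + b*j)
q(-18, 68) - 1*(-1971) = (169 + 68*(-18)) - 1*(-1971) = (169 - 1224) + 1971 = -1055 + 1971 = 916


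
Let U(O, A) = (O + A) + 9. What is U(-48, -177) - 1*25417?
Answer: -25633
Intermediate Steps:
U(O, A) = 9 + A + O (U(O, A) = (A + O) + 9 = 9 + A + O)
U(-48, -177) - 1*25417 = (9 - 177 - 48) - 1*25417 = -216 - 25417 = -25633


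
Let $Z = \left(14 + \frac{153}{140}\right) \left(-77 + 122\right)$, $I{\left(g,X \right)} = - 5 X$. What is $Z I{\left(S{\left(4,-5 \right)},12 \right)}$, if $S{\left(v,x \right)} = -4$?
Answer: $- \frac{285255}{7} \approx -40751.0$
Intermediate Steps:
$Z = \frac{19017}{28}$ ($Z = \left(14 + 153 \cdot \frac{1}{140}\right) 45 = \left(14 + \frac{153}{140}\right) 45 = \frac{2113}{140} \cdot 45 = \frac{19017}{28} \approx 679.18$)
$Z I{\left(S{\left(4,-5 \right)},12 \right)} = \frac{19017 \left(\left(-5\right) 12\right)}{28} = \frac{19017}{28} \left(-60\right) = - \frac{285255}{7}$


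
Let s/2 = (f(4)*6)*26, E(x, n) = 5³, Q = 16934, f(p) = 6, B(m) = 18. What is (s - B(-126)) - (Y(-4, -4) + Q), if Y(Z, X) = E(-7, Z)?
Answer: -15205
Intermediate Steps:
E(x, n) = 125
Y(Z, X) = 125
s = 1872 (s = 2*((6*6)*26) = 2*(36*26) = 2*936 = 1872)
(s - B(-126)) - (Y(-4, -4) + Q) = (1872 - 1*18) - (125 + 16934) = (1872 - 18) - 1*17059 = 1854 - 17059 = -15205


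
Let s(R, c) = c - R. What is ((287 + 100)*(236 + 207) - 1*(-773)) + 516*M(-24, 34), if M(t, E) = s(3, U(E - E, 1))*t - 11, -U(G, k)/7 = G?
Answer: 203690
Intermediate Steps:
U(G, k) = -7*G
M(t, E) = -11 - 3*t (M(t, E) = (-7*(E - E) - 1*3)*t - 11 = (-7*0 - 3)*t - 11 = (0 - 3)*t - 11 = -3*t - 11 = -11 - 3*t)
((287 + 100)*(236 + 207) - 1*(-773)) + 516*M(-24, 34) = ((287 + 100)*(236 + 207) - 1*(-773)) + 516*(-11 - 3*(-24)) = (387*443 + 773) + 516*(-11 + 72) = (171441 + 773) + 516*61 = 172214 + 31476 = 203690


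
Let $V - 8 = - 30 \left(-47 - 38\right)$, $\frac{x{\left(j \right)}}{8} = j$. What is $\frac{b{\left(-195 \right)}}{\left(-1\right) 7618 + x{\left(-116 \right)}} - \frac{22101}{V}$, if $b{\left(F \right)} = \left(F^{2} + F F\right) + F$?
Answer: $- \frac{95728059}{5465167} \approx -17.516$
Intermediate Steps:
$x{\left(j \right)} = 8 j$
$b{\left(F \right)} = F + 2 F^{2}$ ($b{\left(F \right)} = \left(F^{2} + F^{2}\right) + F = 2 F^{2} + F = F + 2 F^{2}$)
$V = 2558$ ($V = 8 - 30 \left(-47 - 38\right) = 8 - -2550 = 8 + 2550 = 2558$)
$\frac{b{\left(-195 \right)}}{\left(-1\right) 7618 + x{\left(-116 \right)}} - \frac{22101}{V} = \frac{\left(-195\right) \left(1 + 2 \left(-195\right)\right)}{\left(-1\right) 7618 + 8 \left(-116\right)} - \frac{22101}{2558} = \frac{\left(-195\right) \left(1 - 390\right)}{-7618 - 928} - \frac{22101}{2558} = \frac{\left(-195\right) \left(-389\right)}{-8546} - \frac{22101}{2558} = 75855 \left(- \frac{1}{8546}\right) - \frac{22101}{2558} = - \frac{75855}{8546} - \frac{22101}{2558} = - \frac{95728059}{5465167}$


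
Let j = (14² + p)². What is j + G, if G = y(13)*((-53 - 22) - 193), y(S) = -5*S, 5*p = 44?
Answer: 1484076/25 ≈ 59363.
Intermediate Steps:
p = 44/5 (p = (⅕)*44 = 44/5 ≈ 8.8000)
j = 1048576/25 (j = (14² + 44/5)² = (196 + 44/5)² = (1024/5)² = 1048576/25 ≈ 41943.)
G = 17420 (G = (-5*13)*((-53 - 22) - 193) = -65*(-75 - 193) = -65*(-268) = 17420)
j + G = 1048576/25 + 17420 = 1484076/25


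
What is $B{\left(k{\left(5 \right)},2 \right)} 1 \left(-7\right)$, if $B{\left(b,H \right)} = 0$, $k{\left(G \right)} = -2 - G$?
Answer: $0$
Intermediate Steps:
$B{\left(k{\left(5 \right)},2 \right)} 1 \left(-7\right) = 0 \cdot 1 \left(-7\right) = 0 \left(-7\right) = 0$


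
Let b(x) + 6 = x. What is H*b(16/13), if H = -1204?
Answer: 74648/13 ≈ 5742.2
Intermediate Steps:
b(x) = -6 + x
H*b(16/13) = -1204*(-6 + 16/13) = -1204*(-62/13) = 74648/13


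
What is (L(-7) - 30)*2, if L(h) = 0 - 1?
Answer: -62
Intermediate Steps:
L(h) = -1
(L(-7) - 30)*2 = (-1 - 30)*2 = -31*2 = -62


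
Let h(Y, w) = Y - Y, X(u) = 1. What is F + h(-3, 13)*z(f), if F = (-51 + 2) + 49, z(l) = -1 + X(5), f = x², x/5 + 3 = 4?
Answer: 0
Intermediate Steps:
h(Y, w) = 0
x = 5 (x = -15 + 5*4 = -15 + 20 = 5)
f = 25 (f = 5² = 25)
z(l) = 0 (z(l) = -1 + 1 = 0)
F = 0 (F = -49 + 49 = 0)
F + h(-3, 13)*z(f) = 0 + 0*0 = 0 + 0 = 0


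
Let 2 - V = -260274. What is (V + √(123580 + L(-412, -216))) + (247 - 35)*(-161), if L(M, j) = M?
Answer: 226144 + 4*√7698 ≈ 2.2650e+5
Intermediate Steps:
V = 260276 (V = 2 - 1*(-260274) = 2 + 260274 = 260276)
(V + √(123580 + L(-412, -216))) + (247 - 35)*(-161) = (260276 + √(123580 - 412)) + (247 - 35)*(-161) = (260276 + √123168) + 212*(-161) = (260276 + 4*√7698) - 34132 = 226144 + 4*√7698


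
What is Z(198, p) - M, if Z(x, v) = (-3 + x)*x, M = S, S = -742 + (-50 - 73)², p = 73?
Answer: 24223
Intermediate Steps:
S = 14387 (S = -742 + (-123)² = -742 + 15129 = 14387)
M = 14387
Z(x, v) = x*(-3 + x)
Z(198, p) - M = 198*(-3 + 198) - 1*14387 = 198*195 - 14387 = 38610 - 14387 = 24223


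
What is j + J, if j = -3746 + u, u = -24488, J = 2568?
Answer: -25666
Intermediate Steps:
j = -28234 (j = -3746 - 24488 = -28234)
j + J = -28234 + 2568 = -25666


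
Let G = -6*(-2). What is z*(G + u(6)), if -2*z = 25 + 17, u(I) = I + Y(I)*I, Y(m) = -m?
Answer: 378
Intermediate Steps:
u(I) = I - I² (u(I) = I + (-I)*I = I - I²)
G = 12
z = -21 (z = -(25 + 17)/2 = -½*42 = -21)
z*(G + u(6)) = -21*(12 + 6*(1 - 1*6)) = -21*(12 + 6*(1 - 6)) = -21*(12 + 6*(-5)) = -21*(12 - 30) = -21*(-18) = 378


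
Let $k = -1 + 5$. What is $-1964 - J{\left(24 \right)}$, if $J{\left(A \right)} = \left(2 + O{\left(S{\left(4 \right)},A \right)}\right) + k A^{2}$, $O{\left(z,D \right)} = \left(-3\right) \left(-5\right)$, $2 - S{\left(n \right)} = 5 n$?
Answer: $-4285$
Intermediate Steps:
$k = 4$
$S{\left(n \right)} = 2 - 5 n$
$O{\left(z,D \right)} = 15$
$J{\left(A \right)} = 17 + 4 A^{2}$ ($J{\left(A \right)} = \left(2 + 15\right) + 4 A^{2} = 17 + 4 A^{2}$)
$-1964 - J{\left(24 \right)} = -1964 - \left(17 + 4 \cdot 24^{2}\right) = -1964 - \left(17 + 4 \cdot 576\right) = -1964 - \left(17 + 2304\right) = -1964 - 2321 = -4285$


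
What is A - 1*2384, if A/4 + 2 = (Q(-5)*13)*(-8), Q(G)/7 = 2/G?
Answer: -6136/5 ≈ -1227.2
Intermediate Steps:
Q(G) = 14/G (Q(G) = 7*(2/G) = 14/G)
A = 5784/5 (A = -8 + 4*(((14/(-5))*13)*(-8)) = -8 + 4*(((14*(-⅕))*13)*(-8)) = -8 + 4*(-14/5*13*(-8)) = -8 + 4*(-182/5*(-8)) = -8 + 4*(1456/5) = -8 + 5824/5 = 5784/5 ≈ 1156.8)
A - 1*2384 = 5784/5 - 1*2384 = 5784/5 - 2384 = -6136/5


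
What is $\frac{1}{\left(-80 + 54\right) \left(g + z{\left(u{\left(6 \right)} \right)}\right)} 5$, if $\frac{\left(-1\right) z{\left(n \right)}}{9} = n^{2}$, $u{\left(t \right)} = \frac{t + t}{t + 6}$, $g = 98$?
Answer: $- \frac{5}{2314} \approx -0.0021608$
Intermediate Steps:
$u{\left(t \right)} = \frac{2 t}{6 + t}$
$z{\left(n \right)} = - 9 n^{2}$
$\frac{1}{\left(-80 + 54\right) \left(g + z{\left(u{\left(6 \right)} \right)}\right)} 5 = \frac{1}{\left(-80 + 54\right) \left(98 - 9 \left(2 \cdot 6 \frac{1}{6 + 6}\right)^{2}\right)} 5 = \frac{1}{\left(-26\right) \left(98 - 9 \left(2 \cdot 6 \cdot \frac{1}{12}\right)^{2}\right)} 5 = - \frac{1}{26 \left(98 - 9 \left(2 \cdot 6 \cdot \frac{1}{12}\right)^{2}\right)} 5 = - \frac{1}{26 \left(98 - 9 \cdot 1^{2}\right)} 5 = - \frac{1}{26 \left(98 - 9\right)} 5 = - \frac{1}{26 \cdot 89} \cdot 5 = \left(- \frac{1}{26}\right) \frac{1}{89} \cdot 5 = \left(- \frac{1}{2314}\right) 5 = - \frac{5}{2314}$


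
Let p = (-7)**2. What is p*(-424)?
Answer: -20776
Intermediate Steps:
p = 49
p*(-424) = 49*(-424) = -20776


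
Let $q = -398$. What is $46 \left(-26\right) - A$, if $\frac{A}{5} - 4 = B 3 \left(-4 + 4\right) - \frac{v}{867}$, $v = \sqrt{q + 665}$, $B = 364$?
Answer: $-1216 + \frac{5 \sqrt{267}}{867} \approx -1215.9$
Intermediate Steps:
$v = \sqrt{267}$ ($v = \sqrt{-398 + 665} = \sqrt{267} \approx 16.34$)
$A = 20 - \frac{5 \sqrt{267}}{867}$ ($A = 20 + 5 \left(364 \cdot 3 \left(-4 + 4\right) - \frac{\sqrt{267}}{867}\right) = 20 + 5 \left(364 \cdot 3 \cdot 0 - \sqrt{267} \cdot \frac{1}{867}\right) = 20 + 5 \left(364 \cdot 0 - \frac{\sqrt{267}}{867}\right) = 20 + 5 \left(0 - \frac{\sqrt{267}}{867}\right) = 20 + 5 \left(- \frac{\sqrt{267}}{867}\right) = 20 - \frac{5 \sqrt{267}}{867} \approx 19.906$)
$46 \left(-26\right) - A = 46 \left(-26\right) - \left(20 - \frac{5 \sqrt{267}}{867}\right) = -1196 - \left(20 - \frac{5 \sqrt{267}}{867}\right) = -1216 + \frac{5 \sqrt{267}}{867}$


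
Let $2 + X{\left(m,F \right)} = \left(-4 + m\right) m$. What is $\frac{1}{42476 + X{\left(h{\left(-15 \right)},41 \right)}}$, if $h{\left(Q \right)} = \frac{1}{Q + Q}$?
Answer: $\frac{900}{38226721} \approx 2.3544 \cdot 10^{-5}$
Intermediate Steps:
$h{\left(Q \right)} = \frac{1}{2 Q}$
$X{\left(m,F \right)} = -2 + m \left(-4 + m\right)$ ($X{\left(m,F \right)} = -2 + \left(-4 + m\right) m = -2 + m \left(-4 + m\right)$)
$\frac{1}{42476 + X{\left(h{\left(-15 \right)},41 \right)}} = \frac{1}{42476 - \left(2 - \frac{1}{900} + 4 \cdot \frac{1}{2} \frac{1}{-15}\right)} = \frac{1}{42476 - \left(2 - \frac{1}{900} + 4 \cdot \frac{1}{2} \left(- \frac{1}{15}\right)\right)} = \frac{1}{42476 - \left(\frac{28}{15} - \frac{1}{900}\right)} = \frac{1}{42476 + \left(-2 + \frac{1}{900} + \frac{2}{15}\right)} = \frac{1}{42476 - \frac{1679}{900}} = \frac{1}{\frac{38226721}{900}} = \frac{900}{38226721}$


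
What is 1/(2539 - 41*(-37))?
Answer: 1/4056 ≈ 0.00024655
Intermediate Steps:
1/(2539 - 41*(-37)) = 1/(2539 + 1517) = 1/4056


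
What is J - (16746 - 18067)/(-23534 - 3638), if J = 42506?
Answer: 1154971711/27172 ≈ 42506.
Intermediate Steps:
J - (16746 - 18067)/(-23534 - 3638) = 42506 - (16746 - 18067)/(-23534 - 3638) = 42506 - (-1321)/(-27172) = 42506 - (-1321)*(-1)/27172 = 42506 - 1*1321/27172 = 42506 - 1321/27172 = 1154971711/27172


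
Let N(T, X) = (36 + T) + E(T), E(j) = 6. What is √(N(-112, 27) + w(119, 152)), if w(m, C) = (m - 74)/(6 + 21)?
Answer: I*√615/3 ≈ 8.2664*I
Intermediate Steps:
w(m, C) = -74/27 + m/27 (w(m, C) = (-74 + m)/27 = (-74 + m)*(1/27) = -74/27 + m/27)
N(T, X) = 42 + T (N(T, X) = (36 + T) + 6 = 42 + T)
√(N(-112, 27) + w(119, 152)) = √((42 - 112) + (-74/27 + (1/27)*119)) = √(-70 + (-74/27 + 119/27)) = √(-70 + 5/3) = √(-205/3) = I*√615/3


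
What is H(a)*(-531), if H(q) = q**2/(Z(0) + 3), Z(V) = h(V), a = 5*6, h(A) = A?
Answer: -159300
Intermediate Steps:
a = 30
Z(V) = V
H(q) = q**2/3 (H(q) = q**2/(0 + 3) = q**2/3)
H(a)*(-531) = ((1/3)*30**2)*(-531) = ((1/3)*900)*(-531) = 300*(-531) = -159300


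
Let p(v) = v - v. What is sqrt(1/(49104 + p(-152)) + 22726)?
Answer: sqrt(380534689205)/4092 ≈ 150.75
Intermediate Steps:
p(v) = 0
sqrt(1/(49104 + p(-152)) + 22726) = sqrt(1/(49104 + 0) + 22726) = sqrt(1/49104 + 22726) = sqrt(1115937505/49104) = sqrt(380534689205)/4092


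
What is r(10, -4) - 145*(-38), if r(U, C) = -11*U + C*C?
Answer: 5416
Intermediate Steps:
r(U, C) = C² - 11*U (r(U, C) = -11*U + C² = C² - 11*U)
r(10, -4) - 145*(-38) = ((-4)² - 11*10) - 145*(-38) = (16 - 110) + 5510 = -94 + 5510 = 5416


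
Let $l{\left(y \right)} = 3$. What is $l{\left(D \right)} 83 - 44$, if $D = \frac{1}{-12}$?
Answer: $205$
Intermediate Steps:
$D = - \frac{1}{12} \approx -0.083333$
$l{\left(D \right)} 83 - 44 = 3 \cdot 83 - 44 = 249 - 44 = 205$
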